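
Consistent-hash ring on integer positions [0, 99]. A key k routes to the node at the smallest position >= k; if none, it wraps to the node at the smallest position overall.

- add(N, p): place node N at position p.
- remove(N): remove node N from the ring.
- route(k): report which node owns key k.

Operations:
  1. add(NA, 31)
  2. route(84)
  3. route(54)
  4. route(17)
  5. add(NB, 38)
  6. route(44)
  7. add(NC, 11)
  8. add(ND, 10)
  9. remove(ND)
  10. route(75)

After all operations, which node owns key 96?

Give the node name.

Answer: NC

Derivation:
Op 1: add NA@31 -> ring=[31:NA]
Op 2: route key 84: none >= 84, wrap to smallest pos 31 -> NA
Op 3: route key 54: none >= 54, wrap to smallest pos 31 -> NA
Op 4: route key 17: smallest pos >= 17 is 31 -> NA
Op 5: add NB@38 -> ring=[31:NA,38:NB]
Op 6: route key 44: none >= 44, wrap to smallest pos 31 -> NA
Op 7: add NC@11 -> ring=[11:NC,31:NA,38:NB]
Op 8: add ND@10 -> ring=[10:ND,11:NC,31:NA,38:NB]
Op 9: remove ND -> ring=[11:NC,31:NA,38:NB]
Op 10: route key 75: none >= 75, wrap to smallest pos 11 -> NC
Final route key 96: none >= 96, wrap to smallest pos 11 -> NC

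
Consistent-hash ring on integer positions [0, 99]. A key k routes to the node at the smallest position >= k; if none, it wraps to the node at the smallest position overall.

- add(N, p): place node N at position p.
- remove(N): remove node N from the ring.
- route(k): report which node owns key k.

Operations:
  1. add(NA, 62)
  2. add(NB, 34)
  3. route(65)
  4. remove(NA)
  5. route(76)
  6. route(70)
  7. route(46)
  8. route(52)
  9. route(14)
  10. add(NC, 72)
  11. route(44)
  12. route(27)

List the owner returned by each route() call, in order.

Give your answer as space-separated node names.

Answer: NB NB NB NB NB NB NC NB

Derivation:
Op 1: add NA@62 -> ring=[62:NA]
Op 2: add NB@34 -> ring=[34:NB,62:NA]
Op 3: route key 65: none >= 65, wrap to smallest pos 34 -> NB
Op 4: remove NA -> ring=[34:NB]
Op 5: route key 76: none >= 76, wrap to smallest pos 34 -> NB
Op 6: route key 70: none >= 70, wrap to smallest pos 34 -> NB
Op 7: route key 46: none >= 46, wrap to smallest pos 34 -> NB
Op 8: route key 52: none >= 52, wrap to smallest pos 34 -> NB
Op 9: route key 14: smallest pos >= 14 is 34 -> NB
Op 10: add NC@72 -> ring=[34:NB,72:NC]
Op 11: route key 44: smallest pos >= 44 is 72 -> NC
Op 12: route key 27: smallest pos >= 27 is 34 -> NB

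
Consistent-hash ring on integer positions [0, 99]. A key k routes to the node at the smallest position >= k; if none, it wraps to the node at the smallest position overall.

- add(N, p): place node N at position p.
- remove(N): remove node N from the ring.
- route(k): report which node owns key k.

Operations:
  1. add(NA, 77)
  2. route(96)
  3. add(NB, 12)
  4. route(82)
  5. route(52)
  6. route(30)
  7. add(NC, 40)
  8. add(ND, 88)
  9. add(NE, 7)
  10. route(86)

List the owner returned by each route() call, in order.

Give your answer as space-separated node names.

Op 1: add NA@77 -> ring=[77:NA]
Op 2: route key 96: none >= 96, wrap to smallest pos 77 -> NA
Op 3: add NB@12 -> ring=[12:NB,77:NA]
Op 4: route key 82: none >= 82, wrap to smallest pos 12 -> NB
Op 5: route key 52: smallest pos >= 52 is 77 -> NA
Op 6: route key 30: smallest pos >= 30 is 77 -> NA
Op 7: add NC@40 -> ring=[12:NB,40:NC,77:NA]
Op 8: add ND@88 -> ring=[12:NB,40:NC,77:NA,88:ND]
Op 9: add NE@7 -> ring=[7:NE,12:NB,40:NC,77:NA,88:ND]
Op 10: route key 86: smallest pos >= 86 is 88 -> ND

Answer: NA NB NA NA ND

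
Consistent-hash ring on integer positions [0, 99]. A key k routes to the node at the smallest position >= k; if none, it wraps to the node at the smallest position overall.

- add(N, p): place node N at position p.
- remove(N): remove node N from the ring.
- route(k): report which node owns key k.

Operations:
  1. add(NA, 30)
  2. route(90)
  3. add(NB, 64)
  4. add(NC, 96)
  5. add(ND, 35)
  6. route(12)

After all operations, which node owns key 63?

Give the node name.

Answer: NB

Derivation:
Op 1: add NA@30 -> ring=[30:NA]
Op 2: route key 90: none >= 90, wrap to smallest pos 30 -> NA
Op 3: add NB@64 -> ring=[30:NA,64:NB]
Op 4: add NC@96 -> ring=[30:NA,64:NB,96:NC]
Op 5: add ND@35 -> ring=[30:NA,35:ND,64:NB,96:NC]
Op 6: route key 12: smallest pos >= 12 is 30 -> NA
Final route key 63: smallest pos >= 63 is 64 -> NB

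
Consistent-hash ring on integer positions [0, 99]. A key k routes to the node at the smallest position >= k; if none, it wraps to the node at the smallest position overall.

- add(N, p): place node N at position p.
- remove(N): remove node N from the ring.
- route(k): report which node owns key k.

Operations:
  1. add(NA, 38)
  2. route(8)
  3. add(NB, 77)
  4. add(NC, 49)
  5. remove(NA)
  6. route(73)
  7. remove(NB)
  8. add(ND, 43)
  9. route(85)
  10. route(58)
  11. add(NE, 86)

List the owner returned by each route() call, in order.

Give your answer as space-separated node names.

Answer: NA NB ND ND

Derivation:
Op 1: add NA@38 -> ring=[38:NA]
Op 2: route key 8: smallest pos >= 8 is 38 -> NA
Op 3: add NB@77 -> ring=[38:NA,77:NB]
Op 4: add NC@49 -> ring=[38:NA,49:NC,77:NB]
Op 5: remove NA -> ring=[49:NC,77:NB]
Op 6: route key 73: smallest pos >= 73 is 77 -> NB
Op 7: remove NB -> ring=[49:NC]
Op 8: add ND@43 -> ring=[43:ND,49:NC]
Op 9: route key 85: none >= 85, wrap to smallest pos 43 -> ND
Op 10: route key 58: none >= 58, wrap to smallest pos 43 -> ND
Op 11: add NE@86 -> ring=[43:ND,49:NC,86:NE]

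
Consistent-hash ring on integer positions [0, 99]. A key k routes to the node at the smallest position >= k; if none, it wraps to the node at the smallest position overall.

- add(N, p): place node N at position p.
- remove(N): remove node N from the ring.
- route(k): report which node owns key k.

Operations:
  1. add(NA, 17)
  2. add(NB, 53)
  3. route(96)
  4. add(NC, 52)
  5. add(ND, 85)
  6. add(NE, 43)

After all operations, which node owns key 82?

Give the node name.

Answer: ND

Derivation:
Op 1: add NA@17 -> ring=[17:NA]
Op 2: add NB@53 -> ring=[17:NA,53:NB]
Op 3: route key 96: none >= 96, wrap to smallest pos 17 -> NA
Op 4: add NC@52 -> ring=[17:NA,52:NC,53:NB]
Op 5: add ND@85 -> ring=[17:NA,52:NC,53:NB,85:ND]
Op 6: add NE@43 -> ring=[17:NA,43:NE,52:NC,53:NB,85:ND]
Final route key 82: smallest pos >= 82 is 85 -> ND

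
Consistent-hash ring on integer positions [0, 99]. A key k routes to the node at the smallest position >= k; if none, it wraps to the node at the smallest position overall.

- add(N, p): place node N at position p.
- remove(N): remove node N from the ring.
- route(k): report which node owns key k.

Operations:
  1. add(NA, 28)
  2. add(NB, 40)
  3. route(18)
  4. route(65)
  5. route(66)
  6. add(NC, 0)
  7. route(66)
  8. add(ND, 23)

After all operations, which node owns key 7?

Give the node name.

Op 1: add NA@28 -> ring=[28:NA]
Op 2: add NB@40 -> ring=[28:NA,40:NB]
Op 3: route key 18: smallest pos >= 18 is 28 -> NA
Op 4: route key 65: none >= 65, wrap to smallest pos 28 -> NA
Op 5: route key 66: none >= 66, wrap to smallest pos 28 -> NA
Op 6: add NC@0 -> ring=[0:NC,28:NA,40:NB]
Op 7: route key 66: none >= 66, wrap to smallest pos 0 -> NC
Op 8: add ND@23 -> ring=[0:NC,23:ND,28:NA,40:NB]
Final route key 7: smallest pos >= 7 is 23 -> ND

Answer: ND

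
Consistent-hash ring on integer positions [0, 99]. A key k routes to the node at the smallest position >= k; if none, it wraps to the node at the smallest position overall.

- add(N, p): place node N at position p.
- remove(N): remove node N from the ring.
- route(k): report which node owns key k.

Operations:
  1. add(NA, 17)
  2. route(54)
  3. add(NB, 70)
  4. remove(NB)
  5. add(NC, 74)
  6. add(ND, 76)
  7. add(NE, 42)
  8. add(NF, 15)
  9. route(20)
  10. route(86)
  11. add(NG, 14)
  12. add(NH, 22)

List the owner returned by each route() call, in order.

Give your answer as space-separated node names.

Op 1: add NA@17 -> ring=[17:NA]
Op 2: route key 54: none >= 54, wrap to smallest pos 17 -> NA
Op 3: add NB@70 -> ring=[17:NA,70:NB]
Op 4: remove NB -> ring=[17:NA]
Op 5: add NC@74 -> ring=[17:NA,74:NC]
Op 6: add ND@76 -> ring=[17:NA,74:NC,76:ND]
Op 7: add NE@42 -> ring=[17:NA,42:NE,74:NC,76:ND]
Op 8: add NF@15 -> ring=[15:NF,17:NA,42:NE,74:NC,76:ND]
Op 9: route key 20: smallest pos >= 20 is 42 -> NE
Op 10: route key 86: none >= 86, wrap to smallest pos 15 -> NF
Op 11: add NG@14 -> ring=[14:NG,15:NF,17:NA,42:NE,74:NC,76:ND]
Op 12: add NH@22 -> ring=[14:NG,15:NF,17:NA,22:NH,42:NE,74:NC,76:ND]

Answer: NA NE NF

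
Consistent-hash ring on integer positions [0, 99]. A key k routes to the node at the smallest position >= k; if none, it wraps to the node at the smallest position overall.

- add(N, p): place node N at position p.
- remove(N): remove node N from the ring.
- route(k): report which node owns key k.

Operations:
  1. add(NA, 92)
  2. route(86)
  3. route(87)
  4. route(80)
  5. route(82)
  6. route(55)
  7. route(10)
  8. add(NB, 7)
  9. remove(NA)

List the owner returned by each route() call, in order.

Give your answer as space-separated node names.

Answer: NA NA NA NA NA NA

Derivation:
Op 1: add NA@92 -> ring=[92:NA]
Op 2: route key 86: smallest pos >= 86 is 92 -> NA
Op 3: route key 87: smallest pos >= 87 is 92 -> NA
Op 4: route key 80: smallest pos >= 80 is 92 -> NA
Op 5: route key 82: smallest pos >= 82 is 92 -> NA
Op 6: route key 55: smallest pos >= 55 is 92 -> NA
Op 7: route key 10: smallest pos >= 10 is 92 -> NA
Op 8: add NB@7 -> ring=[7:NB,92:NA]
Op 9: remove NA -> ring=[7:NB]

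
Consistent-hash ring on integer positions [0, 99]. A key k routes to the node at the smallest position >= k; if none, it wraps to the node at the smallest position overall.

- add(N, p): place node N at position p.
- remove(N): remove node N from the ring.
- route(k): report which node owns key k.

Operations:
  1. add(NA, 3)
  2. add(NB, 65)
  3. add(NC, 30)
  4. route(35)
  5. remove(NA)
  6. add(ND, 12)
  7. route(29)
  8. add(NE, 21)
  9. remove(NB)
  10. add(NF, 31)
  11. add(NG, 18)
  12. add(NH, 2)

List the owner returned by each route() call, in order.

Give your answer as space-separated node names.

Answer: NB NC

Derivation:
Op 1: add NA@3 -> ring=[3:NA]
Op 2: add NB@65 -> ring=[3:NA,65:NB]
Op 3: add NC@30 -> ring=[3:NA,30:NC,65:NB]
Op 4: route key 35: smallest pos >= 35 is 65 -> NB
Op 5: remove NA -> ring=[30:NC,65:NB]
Op 6: add ND@12 -> ring=[12:ND,30:NC,65:NB]
Op 7: route key 29: smallest pos >= 29 is 30 -> NC
Op 8: add NE@21 -> ring=[12:ND,21:NE,30:NC,65:NB]
Op 9: remove NB -> ring=[12:ND,21:NE,30:NC]
Op 10: add NF@31 -> ring=[12:ND,21:NE,30:NC,31:NF]
Op 11: add NG@18 -> ring=[12:ND,18:NG,21:NE,30:NC,31:NF]
Op 12: add NH@2 -> ring=[2:NH,12:ND,18:NG,21:NE,30:NC,31:NF]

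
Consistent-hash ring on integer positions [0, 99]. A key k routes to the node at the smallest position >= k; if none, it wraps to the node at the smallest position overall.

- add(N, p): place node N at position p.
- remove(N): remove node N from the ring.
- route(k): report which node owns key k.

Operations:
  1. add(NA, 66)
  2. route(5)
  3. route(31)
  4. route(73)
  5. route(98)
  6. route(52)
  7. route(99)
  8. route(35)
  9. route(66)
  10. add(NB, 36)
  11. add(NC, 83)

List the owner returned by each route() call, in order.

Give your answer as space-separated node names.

Answer: NA NA NA NA NA NA NA NA

Derivation:
Op 1: add NA@66 -> ring=[66:NA]
Op 2: route key 5: smallest pos >= 5 is 66 -> NA
Op 3: route key 31: smallest pos >= 31 is 66 -> NA
Op 4: route key 73: none >= 73, wrap to smallest pos 66 -> NA
Op 5: route key 98: none >= 98, wrap to smallest pos 66 -> NA
Op 6: route key 52: smallest pos >= 52 is 66 -> NA
Op 7: route key 99: none >= 99, wrap to smallest pos 66 -> NA
Op 8: route key 35: smallest pos >= 35 is 66 -> NA
Op 9: route key 66: smallest pos >= 66 is 66 -> NA
Op 10: add NB@36 -> ring=[36:NB,66:NA]
Op 11: add NC@83 -> ring=[36:NB,66:NA,83:NC]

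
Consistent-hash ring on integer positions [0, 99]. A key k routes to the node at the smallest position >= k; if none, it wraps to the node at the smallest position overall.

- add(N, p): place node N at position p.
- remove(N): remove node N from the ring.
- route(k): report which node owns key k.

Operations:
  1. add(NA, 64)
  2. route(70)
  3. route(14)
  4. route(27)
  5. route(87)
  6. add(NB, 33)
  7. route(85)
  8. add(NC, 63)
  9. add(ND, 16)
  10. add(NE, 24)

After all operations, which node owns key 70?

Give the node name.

Answer: ND

Derivation:
Op 1: add NA@64 -> ring=[64:NA]
Op 2: route key 70: none >= 70, wrap to smallest pos 64 -> NA
Op 3: route key 14: smallest pos >= 14 is 64 -> NA
Op 4: route key 27: smallest pos >= 27 is 64 -> NA
Op 5: route key 87: none >= 87, wrap to smallest pos 64 -> NA
Op 6: add NB@33 -> ring=[33:NB,64:NA]
Op 7: route key 85: none >= 85, wrap to smallest pos 33 -> NB
Op 8: add NC@63 -> ring=[33:NB,63:NC,64:NA]
Op 9: add ND@16 -> ring=[16:ND,33:NB,63:NC,64:NA]
Op 10: add NE@24 -> ring=[16:ND,24:NE,33:NB,63:NC,64:NA]
Final route key 70: none >= 70, wrap to smallest pos 16 -> ND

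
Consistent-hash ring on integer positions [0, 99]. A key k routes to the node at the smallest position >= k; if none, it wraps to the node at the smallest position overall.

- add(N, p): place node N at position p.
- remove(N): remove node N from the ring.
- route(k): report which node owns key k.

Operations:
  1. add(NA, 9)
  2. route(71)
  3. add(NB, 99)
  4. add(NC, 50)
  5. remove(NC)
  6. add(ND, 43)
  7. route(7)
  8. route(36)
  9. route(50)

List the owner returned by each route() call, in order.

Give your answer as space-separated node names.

Op 1: add NA@9 -> ring=[9:NA]
Op 2: route key 71: none >= 71, wrap to smallest pos 9 -> NA
Op 3: add NB@99 -> ring=[9:NA,99:NB]
Op 4: add NC@50 -> ring=[9:NA,50:NC,99:NB]
Op 5: remove NC -> ring=[9:NA,99:NB]
Op 6: add ND@43 -> ring=[9:NA,43:ND,99:NB]
Op 7: route key 7: smallest pos >= 7 is 9 -> NA
Op 8: route key 36: smallest pos >= 36 is 43 -> ND
Op 9: route key 50: smallest pos >= 50 is 99 -> NB

Answer: NA NA ND NB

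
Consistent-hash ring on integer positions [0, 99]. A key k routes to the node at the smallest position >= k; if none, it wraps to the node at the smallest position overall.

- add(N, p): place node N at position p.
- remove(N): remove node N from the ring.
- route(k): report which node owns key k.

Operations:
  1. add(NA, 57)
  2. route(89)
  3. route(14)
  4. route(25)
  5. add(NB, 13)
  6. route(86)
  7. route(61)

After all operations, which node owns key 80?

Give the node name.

Op 1: add NA@57 -> ring=[57:NA]
Op 2: route key 89: none >= 89, wrap to smallest pos 57 -> NA
Op 3: route key 14: smallest pos >= 14 is 57 -> NA
Op 4: route key 25: smallest pos >= 25 is 57 -> NA
Op 5: add NB@13 -> ring=[13:NB,57:NA]
Op 6: route key 86: none >= 86, wrap to smallest pos 13 -> NB
Op 7: route key 61: none >= 61, wrap to smallest pos 13 -> NB
Final route key 80: none >= 80, wrap to smallest pos 13 -> NB

Answer: NB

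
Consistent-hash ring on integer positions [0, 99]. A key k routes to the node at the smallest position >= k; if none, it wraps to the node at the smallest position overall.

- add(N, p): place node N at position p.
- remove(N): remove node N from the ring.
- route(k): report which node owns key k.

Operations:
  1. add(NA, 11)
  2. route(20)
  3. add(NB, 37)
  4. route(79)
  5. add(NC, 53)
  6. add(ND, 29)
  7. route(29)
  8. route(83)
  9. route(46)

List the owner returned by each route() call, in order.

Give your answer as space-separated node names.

Op 1: add NA@11 -> ring=[11:NA]
Op 2: route key 20: none >= 20, wrap to smallest pos 11 -> NA
Op 3: add NB@37 -> ring=[11:NA,37:NB]
Op 4: route key 79: none >= 79, wrap to smallest pos 11 -> NA
Op 5: add NC@53 -> ring=[11:NA,37:NB,53:NC]
Op 6: add ND@29 -> ring=[11:NA,29:ND,37:NB,53:NC]
Op 7: route key 29: smallest pos >= 29 is 29 -> ND
Op 8: route key 83: none >= 83, wrap to smallest pos 11 -> NA
Op 9: route key 46: smallest pos >= 46 is 53 -> NC

Answer: NA NA ND NA NC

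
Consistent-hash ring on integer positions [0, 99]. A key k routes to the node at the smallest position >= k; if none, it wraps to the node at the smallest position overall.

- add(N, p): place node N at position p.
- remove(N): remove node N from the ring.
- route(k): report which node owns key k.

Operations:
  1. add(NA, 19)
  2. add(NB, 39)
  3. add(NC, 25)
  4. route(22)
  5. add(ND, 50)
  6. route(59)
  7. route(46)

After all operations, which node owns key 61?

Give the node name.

Op 1: add NA@19 -> ring=[19:NA]
Op 2: add NB@39 -> ring=[19:NA,39:NB]
Op 3: add NC@25 -> ring=[19:NA,25:NC,39:NB]
Op 4: route key 22: smallest pos >= 22 is 25 -> NC
Op 5: add ND@50 -> ring=[19:NA,25:NC,39:NB,50:ND]
Op 6: route key 59: none >= 59, wrap to smallest pos 19 -> NA
Op 7: route key 46: smallest pos >= 46 is 50 -> ND
Final route key 61: none >= 61, wrap to smallest pos 19 -> NA

Answer: NA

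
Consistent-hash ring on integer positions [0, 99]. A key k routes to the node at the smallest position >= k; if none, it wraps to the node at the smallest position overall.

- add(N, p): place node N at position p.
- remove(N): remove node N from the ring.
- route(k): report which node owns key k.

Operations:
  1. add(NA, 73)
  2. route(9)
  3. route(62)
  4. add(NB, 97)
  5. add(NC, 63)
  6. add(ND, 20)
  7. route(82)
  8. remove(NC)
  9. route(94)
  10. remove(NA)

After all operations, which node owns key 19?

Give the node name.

Op 1: add NA@73 -> ring=[73:NA]
Op 2: route key 9: smallest pos >= 9 is 73 -> NA
Op 3: route key 62: smallest pos >= 62 is 73 -> NA
Op 4: add NB@97 -> ring=[73:NA,97:NB]
Op 5: add NC@63 -> ring=[63:NC,73:NA,97:NB]
Op 6: add ND@20 -> ring=[20:ND,63:NC,73:NA,97:NB]
Op 7: route key 82: smallest pos >= 82 is 97 -> NB
Op 8: remove NC -> ring=[20:ND,73:NA,97:NB]
Op 9: route key 94: smallest pos >= 94 is 97 -> NB
Op 10: remove NA -> ring=[20:ND,97:NB]
Final route key 19: smallest pos >= 19 is 20 -> ND

Answer: ND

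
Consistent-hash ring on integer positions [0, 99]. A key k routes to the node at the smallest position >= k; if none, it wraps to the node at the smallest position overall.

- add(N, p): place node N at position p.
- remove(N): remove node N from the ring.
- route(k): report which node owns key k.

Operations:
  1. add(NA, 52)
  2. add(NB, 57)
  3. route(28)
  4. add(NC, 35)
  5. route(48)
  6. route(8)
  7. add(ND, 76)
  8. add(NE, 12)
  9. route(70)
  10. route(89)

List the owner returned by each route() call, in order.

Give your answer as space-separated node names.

Answer: NA NA NC ND NE

Derivation:
Op 1: add NA@52 -> ring=[52:NA]
Op 2: add NB@57 -> ring=[52:NA,57:NB]
Op 3: route key 28: smallest pos >= 28 is 52 -> NA
Op 4: add NC@35 -> ring=[35:NC,52:NA,57:NB]
Op 5: route key 48: smallest pos >= 48 is 52 -> NA
Op 6: route key 8: smallest pos >= 8 is 35 -> NC
Op 7: add ND@76 -> ring=[35:NC,52:NA,57:NB,76:ND]
Op 8: add NE@12 -> ring=[12:NE,35:NC,52:NA,57:NB,76:ND]
Op 9: route key 70: smallest pos >= 70 is 76 -> ND
Op 10: route key 89: none >= 89, wrap to smallest pos 12 -> NE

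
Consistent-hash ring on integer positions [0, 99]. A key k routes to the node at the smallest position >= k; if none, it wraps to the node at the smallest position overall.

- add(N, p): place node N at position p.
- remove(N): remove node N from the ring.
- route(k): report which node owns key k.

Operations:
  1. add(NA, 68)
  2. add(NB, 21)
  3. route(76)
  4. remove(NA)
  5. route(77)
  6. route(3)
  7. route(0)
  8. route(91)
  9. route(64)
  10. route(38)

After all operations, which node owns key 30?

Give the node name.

Answer: NB

Derivation:
Op 1: add NA@68 -> ring=[68:NA]
Op 2: add NB@21 -> ring=[21:NB,68:NA]
Op 3: route key 76: none >= 76, wrap to smallest pos 21 -> NB
Op 4: remove NA -> ring=[21:NB]
Op 5: route key 77: none >= 77, wrap to smallest pos 21 -> NB
Op 6: route key 3: smallest pos >= 3 is 21 -> NB
Op 7: route key 0: smallest pos >= 0 is 21 -> NB
Op 8: route key 91: none >= 91, wrap to smallest pos 21 -> NB
Op 9: route key 64: none >= 64, wrap to smallest pos 21 -> NB
Op 10: route key 38: none >= 38, wrap to smallest pos 21 -> NB
Final route key 30: none >= 30, wrap to smallest pos 21 -> NB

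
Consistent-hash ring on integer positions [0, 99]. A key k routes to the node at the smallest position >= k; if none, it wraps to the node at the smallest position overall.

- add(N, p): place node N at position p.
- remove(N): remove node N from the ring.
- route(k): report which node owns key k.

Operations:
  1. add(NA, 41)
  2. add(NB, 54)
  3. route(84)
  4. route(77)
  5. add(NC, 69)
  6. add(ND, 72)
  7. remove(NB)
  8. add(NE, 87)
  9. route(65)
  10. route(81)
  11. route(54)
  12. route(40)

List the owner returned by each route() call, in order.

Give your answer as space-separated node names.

Op 1: add NA@41 -> ring=[41:NA]
Op 2: add NB@54 -> ring=[41:NA,54:NB]
Op 3: route key 84: none >= 84, wrap to smallest pos 41 -> NA
Op 4: route key 77: none >= 77, wrap to smallest pos 41 -> NA
Op 5: add NC@69 -> ring=[41:NA,54:NB,69:NC]
Op 6: add ND@72 -> ring=[41:NA,54:NB,69:NC,72:ND]
Op 7: remove NB -> ring=[41:NA,69:NC,72:ND]
Op 8: add NE@87 -> ring=[41:NA,69:NC,72:ND,87:NE]
Op 9: route key 65: smallest pos >= 65 is 69 -> NC
Op 10: route key 81: smallest pos >= 81 is 87 -> NE
Op 11: route key 54: smallest pos >= 54 is 69 -> NC
Op 12: route key 40: smallest pos >= 40 is 41 -> NA

Answer: NA NA NC NE NC NA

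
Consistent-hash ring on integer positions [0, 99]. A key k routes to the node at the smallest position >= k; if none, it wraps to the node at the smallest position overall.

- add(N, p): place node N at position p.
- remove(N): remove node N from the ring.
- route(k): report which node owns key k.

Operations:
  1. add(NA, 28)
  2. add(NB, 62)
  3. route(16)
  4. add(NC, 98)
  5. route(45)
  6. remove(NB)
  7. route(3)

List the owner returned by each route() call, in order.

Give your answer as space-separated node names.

Op 1: add NA@28 -> ring=[28:NA]
Op 2: add NB@62 -> ring=[28:NA,62:NB]
Op 3: route key 16: smallest pos >= 16 is 28 -> NA
Op 4: add NC@98 -> ring=[28:NA,62:NB,98:NC]
Op 5: route key 45: smallest pos >= 45 is 62 -> NB
Op 6: remove NB -> ring=[28:NA,98:NC]
Op 7: route key 3: smallest pos >= 3 is 28 -> NA

Answer: NA NB NA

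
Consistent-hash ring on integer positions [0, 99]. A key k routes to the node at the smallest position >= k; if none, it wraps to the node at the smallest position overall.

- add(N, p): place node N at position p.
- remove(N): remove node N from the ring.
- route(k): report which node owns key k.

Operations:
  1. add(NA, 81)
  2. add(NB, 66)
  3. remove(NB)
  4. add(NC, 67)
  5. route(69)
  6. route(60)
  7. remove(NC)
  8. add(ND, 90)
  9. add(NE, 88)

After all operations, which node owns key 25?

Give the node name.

Op 1: add NA@81 -> ring=[81:NA]
Op 2: add NB@66 -> ring=[66:NB,81:NA]
Op 3: remove NB -> ring=[81:NA]
Op 4: add NC@67 -> ring=[67:NC,81:NA]
Op 5: route key 69: smallest pos >= 69 is 81 -> NA
Op 6: route key 60: smallest pos >= 60 is 67 -> NC
Op 7: remove NC -> ring=[81:NA]
Op 8: add ND@90 -> ring=[81:NA,90:ND]
Op 9: add NE@88 -> ring=[81:NA,88:NE,90:ND]
Final route key 25: smallest pos >= 25 is 81 -> NA

Answer: NA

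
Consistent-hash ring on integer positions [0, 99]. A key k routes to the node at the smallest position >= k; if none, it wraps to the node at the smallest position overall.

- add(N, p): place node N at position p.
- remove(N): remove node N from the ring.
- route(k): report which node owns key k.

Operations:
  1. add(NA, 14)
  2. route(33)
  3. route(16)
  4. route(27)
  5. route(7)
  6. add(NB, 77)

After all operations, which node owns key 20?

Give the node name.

Op 1: add NA@14 -> ring=[14:NA]
Op 2: route key 33: none >= 33, wrap to smallest pos 14 -> NA
Op 3: route key 16: none >= 16, wrap to smallest pos 14 -> NA
Op 4: route key 27: none >= 27, wrap to smallest pos 14 -> NA
Op 5: route key 7: smallest pos >= 7 is 14 -> NA
Op 6: add NB@77 -> ring=[14:NA,77:NB]
Final route key 20: smallest pos >= 20 is 77 -> NB

Answer: NB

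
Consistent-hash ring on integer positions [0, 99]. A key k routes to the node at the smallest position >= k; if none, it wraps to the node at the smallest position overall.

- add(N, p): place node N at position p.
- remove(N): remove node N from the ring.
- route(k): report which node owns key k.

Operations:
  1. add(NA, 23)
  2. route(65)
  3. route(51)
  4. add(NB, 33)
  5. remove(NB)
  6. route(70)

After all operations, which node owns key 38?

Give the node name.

Op 1: add NA@23 -> ring=[23:NA]
Op 2: route key 65: none >= 65, wrap to smallest pos 23 -> NA
Op 3: route key 51: none >= 51, wrap to smallest pos 23 -> NA
Op 4: add NB@33 -> ring=[23:NA,33:NB]
Op 5: remove NB -> ring=[23:NA]
Op 6: route key 70: none >= 70, wrap to smallest pos 23 -> NA
Final route key 38: none >= 38, wrap to smallest pos 23 -> NA

Answer: NA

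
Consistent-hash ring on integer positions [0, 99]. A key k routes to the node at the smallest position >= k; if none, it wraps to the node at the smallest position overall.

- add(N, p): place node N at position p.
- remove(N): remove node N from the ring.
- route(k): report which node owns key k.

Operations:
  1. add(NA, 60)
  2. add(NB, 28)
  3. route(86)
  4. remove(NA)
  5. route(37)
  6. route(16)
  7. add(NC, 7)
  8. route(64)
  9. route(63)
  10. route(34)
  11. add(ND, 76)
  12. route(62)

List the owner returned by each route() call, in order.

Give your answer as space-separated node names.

Answer: NB NB NB NC NC NC ND

Derivation:
Op 1: add NA@60 -> ring=[60:NA]
Op 2: add NB@28 -> ring=[28:NB,60:NA]
Op 3: route key 86: none >= 86, wrap to smallest pos 28 -> NB
Op 4: remove NA -> ring=[28:NB]
Op 5: route key 37: none >= 37, wrap to smallest pos 28 -> NB
Op 6: route key 16: smallest pos >= 16 is 28 -> NB
Op 7: add NC@7 -> ring=[7:NC,28:NB]
Op 8: route key 64: none >= 64, wrap to smallest pos 7 -> NC
Op 9: route key 63: none >= 63, wrap to smallest pos 7 -> NC
Op 10: route key 34: none >= 34, wrap to smallest pos 7 -> NC
Op 11: add ND@76 -> ring=[7:NC,28:NB,76:ND]
Op 12: route key 62: smallest pos >= 62 is 76 -> ND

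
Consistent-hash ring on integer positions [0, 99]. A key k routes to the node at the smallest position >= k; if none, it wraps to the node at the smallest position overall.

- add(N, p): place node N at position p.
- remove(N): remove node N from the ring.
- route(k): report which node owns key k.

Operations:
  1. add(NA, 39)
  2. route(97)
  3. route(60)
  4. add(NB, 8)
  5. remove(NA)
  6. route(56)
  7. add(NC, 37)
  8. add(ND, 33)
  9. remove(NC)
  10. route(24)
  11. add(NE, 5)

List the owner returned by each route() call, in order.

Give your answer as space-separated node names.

Answer: NA NA NB ND

Derivation:
Op 1: add NA@39 -> ring=[39:NA]
Op 2: route key 97: none >= 97, wrap to smallest pos 39 -> NA
Op 3: route key 60: none >= 60, wrap to smallest pos 39 -> NA
Op 4: add NB@8 -> ring=[8:NB,39:NA]
Op 5: remove NA -> ring=[8:NB]
Op 6: route key 56: none >= 56, wrap to smallest pos 8 -> NB
Op 7: add NC@37 -> ring=[8:NB,37:NC]
Op 8: add ND@33 -> ring=[8:NB,33:ND,37:NC]
Op 9: remove NC -> ring=[8:NB,33:ND]
Op 10: route key 24: smallest pos >= 24 is 33 -> ND
Op 11: add NE@5 -> ring=[5:NE,8:NB,33:ND]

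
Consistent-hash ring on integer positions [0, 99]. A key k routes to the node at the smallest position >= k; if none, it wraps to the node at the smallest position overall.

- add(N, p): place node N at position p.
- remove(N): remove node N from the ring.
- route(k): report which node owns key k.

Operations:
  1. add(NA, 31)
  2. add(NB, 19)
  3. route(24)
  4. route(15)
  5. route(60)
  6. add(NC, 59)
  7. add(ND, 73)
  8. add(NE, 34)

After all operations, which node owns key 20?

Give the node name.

Op 1: add NA@31 -> ring=[31:NA]
Op 2: add NB@19 -> ring=[19:NB,31:NA]
Op 3: route key 24: smallest pos >= 24 is 31 -> NA
Op 4: route key 15: smallest pos >= 15 is 19 -> NB
Op 5: route key 60: none >= 60, wrap to smallest pos 19 -> NB
Op 6: add NC@59 -> ring=[19:NB,31:NA,59:NC]
Op 7: add ND@73 -> ring=[19:NB,31:NA,59:NC,73:ND]
Op 8: add NE@34 -> ring=[19:NB,31:NA,34:NE,59:NC,73:ND]
Final route key 20: smallest pos >= 20 is 31 -> NA

Answer: NA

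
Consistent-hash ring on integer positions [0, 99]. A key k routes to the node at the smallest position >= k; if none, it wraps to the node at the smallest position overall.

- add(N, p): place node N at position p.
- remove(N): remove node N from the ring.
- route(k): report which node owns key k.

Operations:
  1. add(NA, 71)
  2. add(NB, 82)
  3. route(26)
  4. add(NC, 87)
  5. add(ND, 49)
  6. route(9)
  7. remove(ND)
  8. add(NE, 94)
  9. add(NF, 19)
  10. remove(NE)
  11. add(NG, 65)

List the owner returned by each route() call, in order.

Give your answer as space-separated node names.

Op 1: add NA@71 -> ring=[71:NA]
Op 2: add NB@82 -> ring=[71:NA,82:NB]
Op 3: route key 26: smallest pos >= 26 is 71 -> NA
Op 4: add NC@87 -> ring=[71:NA,82:NB,87:NC]
Op 5: add ND@49 -> ring=[49:ND,71:NA,82:NB,87:NC]
Op 6: route key 9: smallest pos >= 9 is 49 -> ND
Op 7: remove ND -> ring=[71:NA,82:NB,87:NC]
Op 8: add NE@94 -> ring=[71:NA,82:NB,87:NC,94:NE]
Op 9: add NF@19 -> ring=[19:NF,71:NA,82:NB,87:NC,94:NE]
Op 10: remove NE -> ring=[19:NF,71:NA,82:NB,87:NC]
Op 11: add NG@65 -> ring=[19:NF,65:NG,71:NA,82:NB,87:NC]

Answer: NA ND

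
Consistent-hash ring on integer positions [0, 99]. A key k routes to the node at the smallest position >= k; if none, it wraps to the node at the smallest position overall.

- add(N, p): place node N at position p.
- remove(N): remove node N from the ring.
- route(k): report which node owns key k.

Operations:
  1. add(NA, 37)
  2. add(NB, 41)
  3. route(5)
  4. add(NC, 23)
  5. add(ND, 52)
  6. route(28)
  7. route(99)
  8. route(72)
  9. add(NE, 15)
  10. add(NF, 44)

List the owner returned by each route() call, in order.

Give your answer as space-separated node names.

Answer: NA NA NC NC

Derivation:
Op 1: add NA@37 -> ring=[37:NA]
Op 2: add NB@41 -> ring=[37:NA,41:NB]
Op 3: route key 5: smallest pos >= 5 is 37 -> NA
Op 4: add NC@23 -> ring=[23:NC,37:NA,41:NB]
Op 5: add ND@52 -> ring=[23:NC,37:NA,41:NB,52:ND]
Op 6: route key 28: smallest pos >= 28 is 37 -> NA
Op 7: route key 99: none >= 99, wrap to smallest pos 23 -> NC
Op 8: route key 72: none >= 72, wrap to smallest pos 23 -> NC
Op 9: add NE@15 -> ring=[15:NE,23:NC,37:NA,41:NB,52:ND]
Op 10: add NF@44 -> ring=[15:NE,23:NC,37:NA,41:NB,44:NF,52:ND]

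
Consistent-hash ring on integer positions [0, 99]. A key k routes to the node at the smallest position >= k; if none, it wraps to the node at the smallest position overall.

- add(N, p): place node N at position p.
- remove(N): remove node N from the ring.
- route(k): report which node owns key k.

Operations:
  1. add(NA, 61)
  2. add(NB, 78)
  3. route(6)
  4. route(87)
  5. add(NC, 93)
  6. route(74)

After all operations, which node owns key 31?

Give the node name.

Op 1: add NA@61 -> ring=[61:NA]
Op 2: add NB@78 -> ring=[61:NA,78:NB]
Op 3: route key 6: smallest pos >= 6 is 61 -> NA
Op 4: route key 87: none >= 87, wrap to smallest pos 61 -> NA
Op 5: add NC@93 -> ring=[61:NA,78:NB,93:NC]
Op 6: route key 74: smallest pos >= 74 is 78 -> NB
Final route key 31: smallest pos >= 31 is 61 -> NA

Answer: NA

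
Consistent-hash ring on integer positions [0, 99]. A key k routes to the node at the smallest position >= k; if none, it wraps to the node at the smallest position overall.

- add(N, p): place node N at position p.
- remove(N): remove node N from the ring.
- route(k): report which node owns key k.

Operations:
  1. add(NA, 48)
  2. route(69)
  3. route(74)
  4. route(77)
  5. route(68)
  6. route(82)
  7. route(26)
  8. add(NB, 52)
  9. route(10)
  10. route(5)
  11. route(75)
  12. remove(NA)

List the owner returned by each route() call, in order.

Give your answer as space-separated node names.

Answer: NA NA NA NA NA NA NA NA NA

Derivation:
Op 1: add NA@48 -> ring=[48:NA]
Op 2: route key 69: none >= 69, wrap to smallest pos 48 -> NA
Op 3: route key 74: none >= 74, wrap to smallest pos 48 -> NA
Op 4: route key 77: none >= 77, wrap to smallest pos 48 -> NA
Op 5: route key 68: none >= 68, wrap to smallest pos 48 -> NA
Op 6: route key 82: none >= 82, wrap to smallest pos 48 -> NA
Op 7: route key 26: smallest pos >= 26 is 48 -> NA
Op 8: add NB@52 -> ring=[48:NA,52:NB]
Op 9: route key 10: smallest pos >= 10 is 48 -> NA
Op 10: route key 5: smallest pos >= 5 is 48 -> NA
Op 11: route key 75: none >= 75, wrap to smallest pos 48 -> NA
Op 12: remove NA -> ring=[52:NB]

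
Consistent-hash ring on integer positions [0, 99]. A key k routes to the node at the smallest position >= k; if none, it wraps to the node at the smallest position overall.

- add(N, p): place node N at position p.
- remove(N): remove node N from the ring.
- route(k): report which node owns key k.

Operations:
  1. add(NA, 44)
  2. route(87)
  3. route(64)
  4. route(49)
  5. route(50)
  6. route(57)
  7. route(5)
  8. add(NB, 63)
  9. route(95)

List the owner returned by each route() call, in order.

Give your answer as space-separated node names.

Answer: NA NA NA NA NA NA NA

Derivation:
Op 1: add NA@44 -> ring=[44:NA]
Op 2: route key 87: none >= 87, wrap to smallest pos 44 -> NA
Op 3: route key 64: none >= 64, wrap to smallest pos 44 -> NA
Op 4: route key 49: none >= 49, wrap to smallest pos 44 -> NA
Op 5: route key 50: none >= 50, wrap to smallest pos 44 -> NA
Op 6: route key 57: none >= 57, wrap to smallest pos 44 -> NA
Op 7: route key 5: smallest pos >= 5 is 44 -> NA
Op 8: add NB@63 -> ring=[44:NA,63:NB]
Op 9: route key 95: none >= 95, wrap to smallest pos 44 -> NA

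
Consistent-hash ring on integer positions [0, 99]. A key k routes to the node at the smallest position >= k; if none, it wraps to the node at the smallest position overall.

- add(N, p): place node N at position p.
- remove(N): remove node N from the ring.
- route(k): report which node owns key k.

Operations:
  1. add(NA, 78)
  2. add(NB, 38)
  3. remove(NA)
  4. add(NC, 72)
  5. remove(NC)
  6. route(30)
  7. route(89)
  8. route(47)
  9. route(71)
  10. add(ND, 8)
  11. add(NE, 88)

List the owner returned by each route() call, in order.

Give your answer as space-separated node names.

Answer: NB NB NB NB

Derivation:
Op 1: add NA@78 -> ring=[78:NA]
Op 2: add NB@38 -> ring=[38:NB,78:NA]
Op 3: remove NA -> ring=[38:NB]
Op 4: add NC@72 -> ring=[38:NB,72:NC]
Op 5: remove NC -> ring=[38:NB]
Op 6: route key 30: smallest pos >= 30 is 38 -> NB
Op 7: route key 89: none >= 89, wrap to smallest pos 38 -> NB
Op 8: route key 47: none >= 47, wrap to smallest pos 38 -> NB
Op 9: route key 71: none >= 71, wrap to smallest pos 38 -> NB
Op 10: add ND@8 -> ring=[8:ND,38:NB]
Op 11: add NE@88 -> ring=[8:ND,38:NB,88:NE]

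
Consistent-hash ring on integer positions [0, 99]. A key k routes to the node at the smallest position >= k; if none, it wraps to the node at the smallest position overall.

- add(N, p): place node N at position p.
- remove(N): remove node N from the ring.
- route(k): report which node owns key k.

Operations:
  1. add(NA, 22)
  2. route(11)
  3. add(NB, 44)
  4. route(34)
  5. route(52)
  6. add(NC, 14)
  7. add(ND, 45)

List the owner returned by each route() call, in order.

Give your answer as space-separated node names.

Op 1: add NA@22 -> ring=[22:NA]
Op 2: route key 11: smallest pos >= 11 is 22 -> NA
Op 3: add NB@44 -> ring=[22:NA,44:NB]
Op 4: route key 34: smallest pos >= 34 is 44 -> NB
Op 5: route key 52: none >= 52, wrap to smallest pos 22 -> NA
Op 6: add NC@14 -> ring=[14:NC,22:NA,44:NB]
Op 7: add ND@45 -> ring=[14:NC,22:NA,44:NB,45:ND]

Answer: NA NB NA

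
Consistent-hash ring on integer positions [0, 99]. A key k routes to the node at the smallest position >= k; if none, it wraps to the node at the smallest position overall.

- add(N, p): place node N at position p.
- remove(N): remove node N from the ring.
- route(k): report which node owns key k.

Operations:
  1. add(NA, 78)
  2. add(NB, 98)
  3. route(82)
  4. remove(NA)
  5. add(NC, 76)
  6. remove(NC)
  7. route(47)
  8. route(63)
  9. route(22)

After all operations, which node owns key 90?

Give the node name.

Answer: NB

Derivation:
Op 1: add NA@78 -> ring=[78:NA]
Op 2: add NB@98 -> ring=[78:NA,98:NB]
Op 3: route key 82: smallest pos >= 82 is 98 -> NB
Op 4: remove NA -> ring=[98:NB]
Op 5: add NC@76 -> ring=[76:NC,98:NB]
Op 6: remove NC -> ring=[98:NB]
Op 7: route key 47: smallest pos >= 47 is 98 -> NB
Op 8: route key 63: smallest pos >= 63 is 98 -> NB
Op 9: route key 22: smallest pos >= 22 is 98 -> NB
Final route key 90: smallest pos >= 90 is 98 -> NB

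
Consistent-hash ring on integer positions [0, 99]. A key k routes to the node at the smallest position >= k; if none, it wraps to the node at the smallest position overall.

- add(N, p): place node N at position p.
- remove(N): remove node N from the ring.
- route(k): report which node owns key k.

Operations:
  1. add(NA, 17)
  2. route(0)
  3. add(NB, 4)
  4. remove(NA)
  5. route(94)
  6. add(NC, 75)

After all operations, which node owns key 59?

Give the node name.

Op 1: add NA@17 -> ring=[17:NA]
Op 2: route key 0: smallest pos >= 0 is 17 -> NA
Op 3: add NB@4 -> ring=[4:NB,17:NA]
Op 4: remove NA -> ring=[4:NB]
Op 5: route key 94: none >= 94, wrap to smallest pos 4 -> NB
Op 6: add NC@75 -> ring=[4:NB,75:NC]
Final route key 59: smallest pos >= 59 is 75 -> NC

Answer: NC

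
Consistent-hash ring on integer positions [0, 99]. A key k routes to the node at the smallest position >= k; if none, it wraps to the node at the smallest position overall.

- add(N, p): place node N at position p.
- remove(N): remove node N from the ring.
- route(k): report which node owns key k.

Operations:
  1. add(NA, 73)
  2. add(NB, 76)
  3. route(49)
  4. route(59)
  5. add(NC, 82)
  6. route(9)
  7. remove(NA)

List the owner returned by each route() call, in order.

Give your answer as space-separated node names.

Answer: NA NA NA

Derivation:
Op 1: add NA@73 -> ring=[73:NA]
Op 2: add NB@76 -> ring=[73:NA,76:NB]
Op 3: route key 49: smallest pos >= 49 is 73 -> NA
Op 4: route key 59: smallest pos >= 59 is 73 -> NA
Op 5: add NC@82 -> ring=[73:NA,76:NB,82:NC]
Op 6: route key 9: smallest pos >= 9 is 73 -> NA
Op 7: remove NA -> ring=[76:NB,82:NC]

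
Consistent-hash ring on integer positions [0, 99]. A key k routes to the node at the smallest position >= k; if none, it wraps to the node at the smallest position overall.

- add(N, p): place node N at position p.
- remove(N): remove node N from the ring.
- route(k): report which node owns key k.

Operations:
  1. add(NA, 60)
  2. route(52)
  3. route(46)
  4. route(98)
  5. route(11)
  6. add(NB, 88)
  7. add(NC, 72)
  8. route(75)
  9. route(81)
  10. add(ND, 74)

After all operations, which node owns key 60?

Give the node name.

Answer: NA

Derivation:
Op 1: add NA@60 -> ring=[60:NA]
Op 2: route key 52: smallest pos >= 52 is 60 -> NA
Op 3: route key 46: smallest pos >= 46 is 60 -> NA
Op 4: route key 98: none >= 98, wrap to smallest pos 60 -> NA
Op 5: route key 11: smallest pos >= 11 is 60 -> NA
Op 6: add NB@88 -> ring=[60:NA,88:NB]
Op 7: add NC@72 -> ring=[60:NA,72:NC,88:NB]
Op 8: route key 75: smallest pos >= 75 is 88 -> NB
Op 9: route key 81: smallest pos >= 81 is 88 -> NB
Op 10: add ND@74 -> ring=[60:NA,72:NC,74:ND,88:NB]
Final route key 60: smallest pos >= 60 is 60 -> NA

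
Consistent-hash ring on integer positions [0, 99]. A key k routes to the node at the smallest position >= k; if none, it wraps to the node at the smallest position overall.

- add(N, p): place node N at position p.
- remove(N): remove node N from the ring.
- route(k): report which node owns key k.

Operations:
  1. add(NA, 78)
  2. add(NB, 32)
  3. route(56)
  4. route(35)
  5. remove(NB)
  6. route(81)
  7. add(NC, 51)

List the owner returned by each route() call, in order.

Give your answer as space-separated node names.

Answer: NA NA NA

Derivation:
Op 1: add NA@78 -> ring=[78:NA]
Op 2: add NB@32 -> ring=[32:NB,78:NA]
Op 3: route key 56: smallest pos >= 56 is 78 -> NA
Op 4: route key 35: smallest pos >= 35 is 78 -> NA
Op 5: remove NB -> ring=[78:NA]
Op 6: route key 81: none >= 81, wrap to smallest pos 78 -> NA
Op 7: add NC@51 -> ring=[51:NC,78:NA]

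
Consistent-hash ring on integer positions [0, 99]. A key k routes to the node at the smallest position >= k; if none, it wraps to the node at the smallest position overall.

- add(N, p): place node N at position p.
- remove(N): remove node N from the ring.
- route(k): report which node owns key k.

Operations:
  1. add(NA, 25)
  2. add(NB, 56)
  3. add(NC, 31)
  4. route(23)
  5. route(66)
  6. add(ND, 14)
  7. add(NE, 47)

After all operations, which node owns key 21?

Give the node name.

Op 1: add NA@25 -> ring=[25:NA]
Op 2: add NB@56 -> ring=[25:NA,56:NB]
Op 3: add NC@31 -> ring=[25:NA,31:NC,56:NB]
Op 4: route key 23: smallest pos >= 23 is 25 -> NA
Op 5: route key 66: none >= 66, wrap to smallest pos 25 -> NA
Op 6: add ND@14 -> ring=[14:ND,25:NA,31:NC,56:NB]
Op 7: add NE@47 -> ring=[14:ND,25:NA,31:NC,47:NE,56:NB]
Final route key 21: smallest pos >= 21 is 25 -> NA

Answer: NA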